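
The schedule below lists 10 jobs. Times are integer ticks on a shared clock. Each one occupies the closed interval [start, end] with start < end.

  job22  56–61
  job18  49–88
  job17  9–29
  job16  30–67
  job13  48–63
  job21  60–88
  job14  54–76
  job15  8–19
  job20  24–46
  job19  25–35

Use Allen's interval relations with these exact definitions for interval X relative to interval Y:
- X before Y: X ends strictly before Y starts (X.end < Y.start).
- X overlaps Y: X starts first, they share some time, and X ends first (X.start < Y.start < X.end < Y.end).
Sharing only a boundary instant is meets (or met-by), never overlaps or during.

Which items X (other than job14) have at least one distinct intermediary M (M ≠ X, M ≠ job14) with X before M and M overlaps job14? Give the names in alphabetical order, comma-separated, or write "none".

Target job14 = [54, 76].
Intermediaries M with M overlaps job14: job13, job16.
Via job13 — items with X before job13: job15, job17, job19, job20.
Via job16 — items with X before job16: job15, job17.
Union: job15, job17, job19, job20.

job15, job17, job19, job20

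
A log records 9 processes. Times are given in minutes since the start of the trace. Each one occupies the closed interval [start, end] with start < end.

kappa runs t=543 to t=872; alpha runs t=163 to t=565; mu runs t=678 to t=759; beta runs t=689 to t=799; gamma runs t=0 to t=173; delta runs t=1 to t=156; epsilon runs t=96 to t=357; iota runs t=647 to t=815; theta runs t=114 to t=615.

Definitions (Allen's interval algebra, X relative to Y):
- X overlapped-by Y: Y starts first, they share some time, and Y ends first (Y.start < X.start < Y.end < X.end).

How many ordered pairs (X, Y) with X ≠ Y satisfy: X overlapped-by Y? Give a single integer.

10

Checking all 72 ordered pairs for relation 'overlapped-by'; matching pairs in alphabetical order:
(alpha, epsilon): alpha overlapped-by epsilon ✓
(alpha, gamma): alpha overlapped-by gamma ✓
(beta, mu): beta overlapped-by mu ✓
(epsilon, delta): epsilon overlapped-by delta ✓
(epsilon, gamma): epsilon overlapped-by gamma ✓
(kappa, alpha): kappa overlapped-by alpha ✓
(kappa, theta): kappa overlapped-by theta ✓
(theta, delta): theta overlapped-by delta ✓
(theta, epsilon): theta overlapped-by epsilon ✓
(theta, gamma): theta overlapped-by gamma ✓
Count: 10.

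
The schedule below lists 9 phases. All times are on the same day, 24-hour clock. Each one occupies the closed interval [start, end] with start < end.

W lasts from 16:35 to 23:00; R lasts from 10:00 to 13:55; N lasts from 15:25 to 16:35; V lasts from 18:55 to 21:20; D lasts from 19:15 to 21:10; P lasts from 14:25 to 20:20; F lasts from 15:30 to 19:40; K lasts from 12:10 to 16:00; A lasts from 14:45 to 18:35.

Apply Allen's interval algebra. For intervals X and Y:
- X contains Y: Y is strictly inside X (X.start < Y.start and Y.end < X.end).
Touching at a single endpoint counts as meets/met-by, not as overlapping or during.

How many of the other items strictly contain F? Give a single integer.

Target F = [15:30, 19:40].
A [14:45, 18:35] → overlaps → no.
D [19:15, 21:10] → overlapped-by → no.
K [12:10, 16:00] → overlaps → no.
N [15:25, 16:35] → overlaps → no.
P [14:25, 20:20] → contains → counts.
R [10:00, 13:55] → before → no.
V [18:55, 21:20] → overlapped-by → no.
W [16:35, 23:00] → overlapped-by → no.
Total: 1.

1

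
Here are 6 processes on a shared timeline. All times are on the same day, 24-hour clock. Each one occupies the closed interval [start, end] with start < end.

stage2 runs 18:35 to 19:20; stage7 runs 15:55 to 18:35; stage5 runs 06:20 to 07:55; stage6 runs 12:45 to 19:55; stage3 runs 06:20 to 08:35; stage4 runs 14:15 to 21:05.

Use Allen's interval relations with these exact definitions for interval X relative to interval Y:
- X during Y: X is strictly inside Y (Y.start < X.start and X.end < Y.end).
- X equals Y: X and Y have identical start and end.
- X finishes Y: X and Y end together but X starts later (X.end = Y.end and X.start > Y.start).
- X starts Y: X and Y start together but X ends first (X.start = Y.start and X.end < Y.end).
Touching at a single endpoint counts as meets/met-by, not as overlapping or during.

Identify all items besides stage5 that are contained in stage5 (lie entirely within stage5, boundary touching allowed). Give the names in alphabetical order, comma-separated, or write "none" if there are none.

none

Target stage5 = [06:20, 07:55].
stage2 [18:35, 19:20] → after → no.
stage3 [06:20, 08:35] → started-by → no.
stage4 [14:15, 21:05] → after → no.
stage6 [12:45, 19:55] → after → no.
stage7 [15:55, 18:35] → after → no.
Result: none.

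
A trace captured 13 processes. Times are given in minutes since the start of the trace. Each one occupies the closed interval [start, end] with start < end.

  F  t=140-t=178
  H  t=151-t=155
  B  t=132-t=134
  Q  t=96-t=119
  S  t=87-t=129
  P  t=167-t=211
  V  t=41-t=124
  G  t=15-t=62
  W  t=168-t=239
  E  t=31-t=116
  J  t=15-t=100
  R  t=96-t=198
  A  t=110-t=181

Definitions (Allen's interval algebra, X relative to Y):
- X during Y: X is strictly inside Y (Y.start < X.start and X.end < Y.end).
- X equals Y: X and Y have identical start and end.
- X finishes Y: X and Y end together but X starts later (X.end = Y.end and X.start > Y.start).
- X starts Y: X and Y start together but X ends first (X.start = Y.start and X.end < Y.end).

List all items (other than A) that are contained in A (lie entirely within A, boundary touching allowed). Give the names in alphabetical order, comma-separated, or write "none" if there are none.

B, F, H

Target A = [t=110, t=181].
B [t=132, t=134] → during → yes.
E [t=31, t=116] → overlaps → no.
F [t=140, t=178] → during → yes.
G [t=15, t=62] → before → no.
H [t=151, t=155] → during → yes.
J [t=15, t=100] → before → no.
P [t=167, t=211] → overlapped-by → no.
Q [t=96, t=119] → overlaps → no.
R [t=96, t=198] → contains → no.
S [t=87, t=129] → overlaps → no.
V [t=41, t=124] → overlaps → no.
W [t=168, t=239] → overlapped-by → no.
Result: B, F, H.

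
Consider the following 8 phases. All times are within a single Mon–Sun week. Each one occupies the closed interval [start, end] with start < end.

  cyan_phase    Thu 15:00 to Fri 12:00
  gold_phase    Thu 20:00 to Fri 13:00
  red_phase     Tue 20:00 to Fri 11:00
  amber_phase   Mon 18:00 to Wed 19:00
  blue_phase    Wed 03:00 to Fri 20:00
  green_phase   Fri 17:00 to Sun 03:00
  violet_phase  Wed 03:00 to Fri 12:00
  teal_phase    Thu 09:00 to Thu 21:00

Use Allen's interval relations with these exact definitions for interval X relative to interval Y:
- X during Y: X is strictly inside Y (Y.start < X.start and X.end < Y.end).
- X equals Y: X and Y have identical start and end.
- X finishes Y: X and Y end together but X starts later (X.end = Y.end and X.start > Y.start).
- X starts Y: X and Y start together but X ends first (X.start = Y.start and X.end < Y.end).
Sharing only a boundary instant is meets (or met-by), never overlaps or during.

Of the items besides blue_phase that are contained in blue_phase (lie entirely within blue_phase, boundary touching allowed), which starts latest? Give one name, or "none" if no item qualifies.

gold_phase

Target blue_phase = [Wed 03:00, Fri 20:00].
amber_phase [Mon 18:00, Wed 19:00] → overlaps → excluded.
cyan_phase [Thu 15:00, Fri 12:00] → during → candidate.
gold_phase [Thu 20:00, Fri 13:00] → during → candidate.
green_phase [Fri 17:00, Sun 03:00] → overlapped-by → excluded.
red_phase [Tue 20:00, Fri 11:00] → overlaps → excluded.
teal_phase [Thu 09:00, Thu 21:00] → during → candidate.
violet_phase [Wed 03:00, Fri 12:00] → starts → candidate.
Among candidates, latest start is Thu 20:00 → gold_phase.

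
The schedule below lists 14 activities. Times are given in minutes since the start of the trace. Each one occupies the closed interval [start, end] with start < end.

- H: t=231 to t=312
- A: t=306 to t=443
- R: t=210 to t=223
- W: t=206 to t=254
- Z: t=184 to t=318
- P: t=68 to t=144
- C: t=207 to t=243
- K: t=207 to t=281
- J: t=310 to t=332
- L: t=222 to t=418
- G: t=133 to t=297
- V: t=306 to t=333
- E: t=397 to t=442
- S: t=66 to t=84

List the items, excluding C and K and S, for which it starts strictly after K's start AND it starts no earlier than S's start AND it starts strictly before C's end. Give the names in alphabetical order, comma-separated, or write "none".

H, L, R

Conditions: its start is strictly after K's start (X.start > t=207) AND its start is no earlier than S's start (X.start >= t=66) AND its start is strictly before C's end (X.start < t=243).
A: start t=306 > t=207? ✓; start t=306 >= t=66? ✓; start t=306 < t=243? ✗ → no.
E: start t=397 > t=207? ✓; start t=397 >= t=66? ✓; start t=397 < t=243? ✗ → no.
G: start t=133 > t=207? ✗; start t=133 >= t=66? ✓; start t=133 < t=243? ✓ → no.
H: start t=231 > t=207? ✓; start t=231 >= t=66? ✓; start t=231 < t=243? ✓ → yes.
J: start t=310 > t=207? ✓; start t=310 >= t=66? ✓; start t=310 < t=243? ✗ → no.
L: start t=222 > t=207? ✓; start t=222 >= t=66? ✓; start t=222 < t=243? ✓ → yes.
P: start t=68 > t=207? ✗; start t=68 >= t=66? ✓; start t=68 < t=243? ✓ → no.
R: start t=210 > t=207? ✓; start t=210 >= t=66? ✓; start t=210 < t=243? ✓ → yes.
V: start t=306 > t=207? ✓; start t=306 >= t=66? ✓; start t=306 < t=243? ✗ → no.
W: start t=206 > t=207? ✗; start t=206 >= t=66? ✓; start t=206 < t=243? ✓ → no.
Z: start t=184 > t=207? ✗; start t=184 >= t=66? ✓; start t=184 < t=243? ✓ → no.
Result: H, L, R.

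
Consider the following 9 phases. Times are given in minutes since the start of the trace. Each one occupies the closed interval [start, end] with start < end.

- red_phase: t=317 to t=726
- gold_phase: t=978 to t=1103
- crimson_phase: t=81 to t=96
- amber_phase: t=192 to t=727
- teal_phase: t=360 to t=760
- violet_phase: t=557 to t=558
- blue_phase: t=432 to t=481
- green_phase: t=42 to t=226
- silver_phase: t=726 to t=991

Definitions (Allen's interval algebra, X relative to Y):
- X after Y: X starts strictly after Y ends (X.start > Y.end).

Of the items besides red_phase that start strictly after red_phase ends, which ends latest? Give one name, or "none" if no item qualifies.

Target red_phase = [t=317, t=726].
amber_phase [t=192, t=727] → contains → excluded.
blue_phase [t=432, t=481] → during → excluded.
crimson_phase [t=81, t=96] → before → excluded.
gold_phase [t=978, t=1103] → after → candidate.
green_phase [t=42, t=226] → before → excluded.
silver_phase [t=726, t=991] → met-by → excluded.
teal_phase [t=360, t=760] → overlapped-by → excluded.
violet_phase [t=557, t=558] → during → excluded.
Among candidates, latest end is t=1103 → gold_phase.

gold_phase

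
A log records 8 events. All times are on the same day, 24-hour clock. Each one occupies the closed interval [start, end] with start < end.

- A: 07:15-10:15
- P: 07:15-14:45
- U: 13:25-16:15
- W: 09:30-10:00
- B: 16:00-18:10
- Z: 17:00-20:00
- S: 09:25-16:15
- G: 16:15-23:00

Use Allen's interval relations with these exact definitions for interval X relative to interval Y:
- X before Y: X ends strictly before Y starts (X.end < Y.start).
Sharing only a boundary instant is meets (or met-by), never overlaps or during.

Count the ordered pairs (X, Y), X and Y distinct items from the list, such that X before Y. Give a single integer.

13

Checking all 56 ordered pairs for relation 'before'; matching pairs in alphabetical order:
(A, B): A before B ✓
(A, G): A before G ✓
(A, U): A before U ✓
(A, Z): A before Z ✓
(P, B): P before B ✓
(P, G): P before G ✓
(P, Z): P before Z ✓
(S, Z): S before Z ✓
(U, Z): U before Z ✓
(W, B): W before B ✓
(W, G): W before G ✓
(W, U): W before U ✓
(W, Z): W before Z ✓
Count: 13.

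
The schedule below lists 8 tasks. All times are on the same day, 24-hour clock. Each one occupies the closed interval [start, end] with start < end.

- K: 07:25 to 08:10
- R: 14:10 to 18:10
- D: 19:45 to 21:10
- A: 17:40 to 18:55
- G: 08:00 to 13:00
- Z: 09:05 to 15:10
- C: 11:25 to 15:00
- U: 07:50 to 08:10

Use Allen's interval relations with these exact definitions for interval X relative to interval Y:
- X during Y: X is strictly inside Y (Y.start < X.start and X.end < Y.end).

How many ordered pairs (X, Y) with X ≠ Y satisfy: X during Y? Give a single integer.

1

Checking all 56 ordered pairs for relation 'during'; matching pairs in alphabetical order:
(C, Z): C during Z ✓
Count: 1.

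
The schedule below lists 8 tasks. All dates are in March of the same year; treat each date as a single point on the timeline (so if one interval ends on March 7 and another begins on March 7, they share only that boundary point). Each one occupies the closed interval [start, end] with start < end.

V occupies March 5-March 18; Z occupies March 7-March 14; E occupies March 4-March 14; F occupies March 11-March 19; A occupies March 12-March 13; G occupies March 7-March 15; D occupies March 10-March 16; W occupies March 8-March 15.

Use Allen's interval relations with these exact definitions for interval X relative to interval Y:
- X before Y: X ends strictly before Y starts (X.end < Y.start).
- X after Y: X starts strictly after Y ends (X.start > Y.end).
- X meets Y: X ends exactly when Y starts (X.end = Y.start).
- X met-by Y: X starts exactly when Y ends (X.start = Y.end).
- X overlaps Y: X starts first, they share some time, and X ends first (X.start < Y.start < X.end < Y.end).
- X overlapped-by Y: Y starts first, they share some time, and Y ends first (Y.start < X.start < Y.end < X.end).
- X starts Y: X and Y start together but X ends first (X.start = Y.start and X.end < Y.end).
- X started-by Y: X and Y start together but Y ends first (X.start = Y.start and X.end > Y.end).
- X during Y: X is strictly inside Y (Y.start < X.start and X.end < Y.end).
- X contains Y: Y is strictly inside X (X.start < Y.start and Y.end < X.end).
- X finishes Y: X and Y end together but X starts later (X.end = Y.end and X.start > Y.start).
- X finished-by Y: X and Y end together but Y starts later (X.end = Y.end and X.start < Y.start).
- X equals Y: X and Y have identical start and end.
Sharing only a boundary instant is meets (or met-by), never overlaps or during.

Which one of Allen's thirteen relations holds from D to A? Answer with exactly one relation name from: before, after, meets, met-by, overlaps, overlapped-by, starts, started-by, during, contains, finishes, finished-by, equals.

D = [March 10, March 16]; A = [March 12, March 13].
Compare endpoints: D.start < A.start, D.start < A.end, D.end > A.start, D.end > A.end.
That pattern is 'contains'.

contains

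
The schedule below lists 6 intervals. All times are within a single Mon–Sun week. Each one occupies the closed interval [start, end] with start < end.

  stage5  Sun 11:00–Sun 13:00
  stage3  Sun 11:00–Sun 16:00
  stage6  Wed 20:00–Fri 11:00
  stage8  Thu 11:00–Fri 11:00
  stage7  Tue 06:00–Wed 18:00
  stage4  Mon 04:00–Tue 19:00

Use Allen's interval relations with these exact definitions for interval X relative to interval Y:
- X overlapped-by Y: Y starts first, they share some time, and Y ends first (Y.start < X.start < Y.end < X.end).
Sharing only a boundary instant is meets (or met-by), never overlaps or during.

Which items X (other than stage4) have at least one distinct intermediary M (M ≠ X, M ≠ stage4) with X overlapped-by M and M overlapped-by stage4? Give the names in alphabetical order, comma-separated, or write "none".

none

Target stage4 = [Mon 04:00, Tue 19:00].
Intermediaries M with M overlapped-by stage4: stage7.
Via stage7 — items with X overlapped-by stage7: none.
Union: none.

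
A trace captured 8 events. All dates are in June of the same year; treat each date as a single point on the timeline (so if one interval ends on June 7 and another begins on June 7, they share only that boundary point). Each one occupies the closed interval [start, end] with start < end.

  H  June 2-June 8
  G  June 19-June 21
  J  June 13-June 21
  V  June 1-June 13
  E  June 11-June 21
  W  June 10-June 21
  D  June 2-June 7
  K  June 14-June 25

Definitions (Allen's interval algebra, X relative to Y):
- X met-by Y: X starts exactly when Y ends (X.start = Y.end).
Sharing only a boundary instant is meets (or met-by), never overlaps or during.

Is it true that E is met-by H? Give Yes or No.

No

E = [June 11, June 21], H = [June 2, June 8].
Actual relation of E to H: after.
Asked whether 'met-by' holds → No.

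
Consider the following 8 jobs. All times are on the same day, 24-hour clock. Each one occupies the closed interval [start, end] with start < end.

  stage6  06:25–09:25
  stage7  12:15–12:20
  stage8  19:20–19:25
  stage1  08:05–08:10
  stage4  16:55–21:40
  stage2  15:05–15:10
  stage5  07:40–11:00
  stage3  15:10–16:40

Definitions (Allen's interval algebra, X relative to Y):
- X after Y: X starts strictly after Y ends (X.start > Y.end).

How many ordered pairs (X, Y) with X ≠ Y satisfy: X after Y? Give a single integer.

Checking all 56 ordered pairs for relation 'after'; matching pairs in alphabetical order:
(stage2, stage1): stage2 after stage1 ✓
(stage2, stage5): stage2 after stage5 ✓
(stage2, stage6): stage2 after stage6 ✓
(stage2, stage7): stage2 after stage7 ✓
(stage3, stage1): stage3 after stage1 ✓
(stage3, stage5): stage3 after stage5 ✓
(stage3, stage6): stage3 after stage6 ✓
(stage3, stage7): stage3 after stage7 ✓
(stage4, stage1): stage4 after stage1 ✓
(stage4, stage2): stage4 after stage2 ✓
(stage4, stage3): stage4 after stage3 ✓
(stage4, stage5): stage4 after stage5 ✓
(stage4, stage6): stage4 after stage6 ✓
(stage4, stage7): stage4 after stage7 ✓
(stage7, stage1): stage7 after stage1 ✓
(stage7, stage5): stage7 after stage5 ✓
(stage7, stage6): stage7 after stage6 ✓
(stage8, stage1): stage8 after stage1 ✓
(stage8, stage2): stage8 after stage2 ✓
(stage8, stage3): stage8 after stage3 ✓
(stage8, stage5): stage8 after stage5 ✓
(stage8, stage6): stage8 after stage6 ✓
(stage8, stage7): stage8 after stage7 ✓
Count: 23.

23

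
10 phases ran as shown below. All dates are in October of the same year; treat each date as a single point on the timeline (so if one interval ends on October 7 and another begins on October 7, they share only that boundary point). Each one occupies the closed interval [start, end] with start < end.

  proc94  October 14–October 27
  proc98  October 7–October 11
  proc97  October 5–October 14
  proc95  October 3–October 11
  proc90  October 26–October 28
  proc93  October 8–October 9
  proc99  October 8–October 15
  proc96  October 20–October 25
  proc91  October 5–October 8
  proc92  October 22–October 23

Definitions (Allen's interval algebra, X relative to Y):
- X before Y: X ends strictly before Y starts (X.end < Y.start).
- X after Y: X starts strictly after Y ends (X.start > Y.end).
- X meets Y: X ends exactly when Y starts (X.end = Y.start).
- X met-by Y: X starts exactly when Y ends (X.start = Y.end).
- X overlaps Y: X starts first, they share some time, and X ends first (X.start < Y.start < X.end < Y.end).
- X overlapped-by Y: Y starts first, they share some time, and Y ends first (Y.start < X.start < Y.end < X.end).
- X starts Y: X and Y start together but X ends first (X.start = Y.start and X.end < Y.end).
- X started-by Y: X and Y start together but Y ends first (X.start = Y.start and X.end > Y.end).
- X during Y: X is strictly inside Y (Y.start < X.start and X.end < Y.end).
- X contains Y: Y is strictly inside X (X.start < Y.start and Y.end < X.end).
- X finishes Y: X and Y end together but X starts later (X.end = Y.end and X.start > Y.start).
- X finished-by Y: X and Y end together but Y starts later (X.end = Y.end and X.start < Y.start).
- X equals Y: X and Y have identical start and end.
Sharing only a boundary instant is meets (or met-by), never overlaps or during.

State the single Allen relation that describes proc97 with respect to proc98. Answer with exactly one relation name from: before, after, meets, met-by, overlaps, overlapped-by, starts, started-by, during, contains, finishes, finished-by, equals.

proc97 = [October 5, October 14]; proc98 = [October 7, October 11].
Compare endpoints: proc97.start < proc98.start, proc97.start < proc98.end, proc97.end > proc98.start, proc97.end > proc98.end.
That pattern is 'contains'.

contains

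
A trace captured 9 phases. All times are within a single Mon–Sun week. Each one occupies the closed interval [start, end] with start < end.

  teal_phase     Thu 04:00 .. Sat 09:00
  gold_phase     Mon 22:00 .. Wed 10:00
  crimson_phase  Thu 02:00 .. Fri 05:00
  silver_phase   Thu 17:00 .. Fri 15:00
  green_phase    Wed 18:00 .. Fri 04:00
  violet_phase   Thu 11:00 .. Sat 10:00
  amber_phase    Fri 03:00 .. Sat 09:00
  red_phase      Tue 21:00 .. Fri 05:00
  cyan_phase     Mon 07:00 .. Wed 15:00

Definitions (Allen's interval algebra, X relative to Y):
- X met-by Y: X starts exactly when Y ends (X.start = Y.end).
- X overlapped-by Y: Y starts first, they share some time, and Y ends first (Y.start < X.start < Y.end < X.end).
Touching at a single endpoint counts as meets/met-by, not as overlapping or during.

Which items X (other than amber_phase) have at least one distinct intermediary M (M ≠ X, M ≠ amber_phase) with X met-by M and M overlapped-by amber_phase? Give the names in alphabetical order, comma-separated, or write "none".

none

Target amber_phase = [Fri 03:00, Sat 09:00].
Intermediaries M with M overlapped-by amber_phase: none.
Union: none.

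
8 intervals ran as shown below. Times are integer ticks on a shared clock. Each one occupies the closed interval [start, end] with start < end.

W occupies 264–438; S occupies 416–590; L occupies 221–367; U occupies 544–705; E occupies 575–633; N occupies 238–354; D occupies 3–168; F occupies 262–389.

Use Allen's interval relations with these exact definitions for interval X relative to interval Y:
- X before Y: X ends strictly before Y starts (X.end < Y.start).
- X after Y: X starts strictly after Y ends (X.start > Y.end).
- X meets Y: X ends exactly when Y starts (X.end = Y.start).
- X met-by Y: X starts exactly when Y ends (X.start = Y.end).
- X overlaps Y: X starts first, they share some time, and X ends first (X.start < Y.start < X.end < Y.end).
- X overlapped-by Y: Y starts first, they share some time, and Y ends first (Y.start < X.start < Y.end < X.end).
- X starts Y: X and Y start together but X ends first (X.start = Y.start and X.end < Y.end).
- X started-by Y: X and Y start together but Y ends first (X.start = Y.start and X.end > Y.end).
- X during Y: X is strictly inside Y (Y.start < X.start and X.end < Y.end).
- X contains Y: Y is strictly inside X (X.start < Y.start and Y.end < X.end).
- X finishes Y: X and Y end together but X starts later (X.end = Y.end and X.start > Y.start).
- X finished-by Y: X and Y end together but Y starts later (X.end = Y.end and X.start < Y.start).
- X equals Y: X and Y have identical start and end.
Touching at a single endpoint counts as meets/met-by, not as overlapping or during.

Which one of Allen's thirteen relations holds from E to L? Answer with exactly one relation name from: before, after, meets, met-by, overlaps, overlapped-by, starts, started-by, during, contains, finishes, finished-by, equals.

after

E = [575, 633]; L = [221, 367].
Compare endpoints: E.start > L.start, E.start > L.end, E.end > L.start, E.end > L.end.
That pattern is 'after'.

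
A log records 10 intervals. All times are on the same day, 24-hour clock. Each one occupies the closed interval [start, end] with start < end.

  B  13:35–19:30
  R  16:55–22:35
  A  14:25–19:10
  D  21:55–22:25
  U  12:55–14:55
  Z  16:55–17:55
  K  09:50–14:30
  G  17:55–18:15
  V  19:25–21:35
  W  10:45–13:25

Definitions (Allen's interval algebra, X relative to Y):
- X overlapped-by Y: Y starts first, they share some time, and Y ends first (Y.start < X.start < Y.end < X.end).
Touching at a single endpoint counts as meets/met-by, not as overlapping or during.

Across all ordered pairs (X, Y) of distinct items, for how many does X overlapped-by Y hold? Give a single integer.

Checking all 90 ordered pairs for relation 'overlapped-by'; matching pairs in alphabetical order:
(A, K): A overlapped-by K ✓
(A, U): A overlapped-by U ✓
(B, K): B overlapped-by K ✓
(B, U): B overlapped-by U ✓
(R, A): R overlapped-by A ✓
(R, B): R overlapped-by B ✓
(U, K): U overlapped-by K ✓
(U, W): U overlapped-by W ✓
(V, B): V overlapped-by B ✓
Count: 9.

9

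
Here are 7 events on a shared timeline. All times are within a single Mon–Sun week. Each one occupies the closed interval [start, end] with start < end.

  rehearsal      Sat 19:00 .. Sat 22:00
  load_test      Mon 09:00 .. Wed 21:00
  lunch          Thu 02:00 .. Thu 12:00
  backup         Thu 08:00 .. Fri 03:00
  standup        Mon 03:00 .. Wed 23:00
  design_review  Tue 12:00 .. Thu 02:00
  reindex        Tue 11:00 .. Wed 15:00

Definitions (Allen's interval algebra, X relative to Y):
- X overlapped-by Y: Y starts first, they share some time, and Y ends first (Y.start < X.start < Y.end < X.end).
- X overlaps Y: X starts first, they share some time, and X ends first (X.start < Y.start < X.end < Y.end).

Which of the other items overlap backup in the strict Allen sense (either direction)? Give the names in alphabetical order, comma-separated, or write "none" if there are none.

lunch

Target backup = [Thu 08:00, Fri 03:00].
design_review [Tue 12:00, Thu 02:00] → before → no.
load_test [Mon 09:00, Wed 21:00] → before → no.
lunch [Thu 02:00, Thu 12:00] → overlaps → yes.
rehearsal [Sat 19:00, Sat 22:00] → after → no.
reindex [Tue 11:00, Wed 15:00] → before → no.
standup [Mon 03:00, Wed 23:00] → before → no.
Result: lunch.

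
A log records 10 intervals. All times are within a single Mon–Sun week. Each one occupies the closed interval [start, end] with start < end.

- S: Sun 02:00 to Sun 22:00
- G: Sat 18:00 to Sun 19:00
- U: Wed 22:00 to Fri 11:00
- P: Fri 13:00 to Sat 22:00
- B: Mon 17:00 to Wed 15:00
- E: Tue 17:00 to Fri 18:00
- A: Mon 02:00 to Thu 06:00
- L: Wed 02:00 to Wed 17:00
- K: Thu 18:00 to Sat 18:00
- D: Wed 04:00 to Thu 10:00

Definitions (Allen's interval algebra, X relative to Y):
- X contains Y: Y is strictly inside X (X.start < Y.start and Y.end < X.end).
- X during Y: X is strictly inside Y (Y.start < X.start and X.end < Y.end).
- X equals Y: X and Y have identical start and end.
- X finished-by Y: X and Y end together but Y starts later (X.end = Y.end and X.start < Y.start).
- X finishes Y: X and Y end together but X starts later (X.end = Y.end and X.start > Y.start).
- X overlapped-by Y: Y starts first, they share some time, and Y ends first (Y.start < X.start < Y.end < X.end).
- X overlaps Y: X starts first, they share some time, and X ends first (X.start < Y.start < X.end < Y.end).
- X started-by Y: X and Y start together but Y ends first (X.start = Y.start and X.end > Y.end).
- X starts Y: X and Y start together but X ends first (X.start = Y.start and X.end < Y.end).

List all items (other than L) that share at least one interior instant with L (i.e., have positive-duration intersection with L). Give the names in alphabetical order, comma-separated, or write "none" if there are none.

A, B, D, E

Target L = [Wed 02:00, Wed 17:00].
A [Mon 02:00, Thu 06:00] → contains → yes.
B [Mon 17:00, Wed 15:00] → overlaps → yes.
D [Wed 04:00, Thu 10:00] → overlapped-by → yes.
E [Tue 17:00, Fri 18:00] → contains → yes.
G [Sat 18:00, Sun 19:00] → after → no.
K [Thu 18:00, Sat 18:00] → after → no.
P [Fri 13:00, Sat 22:00] → after → no.
S [Sun 02:00, Sun 22:00] → after → no.
U [Wed 22:00, Fri 11:00] → after → no.
Result: A, B, D, E.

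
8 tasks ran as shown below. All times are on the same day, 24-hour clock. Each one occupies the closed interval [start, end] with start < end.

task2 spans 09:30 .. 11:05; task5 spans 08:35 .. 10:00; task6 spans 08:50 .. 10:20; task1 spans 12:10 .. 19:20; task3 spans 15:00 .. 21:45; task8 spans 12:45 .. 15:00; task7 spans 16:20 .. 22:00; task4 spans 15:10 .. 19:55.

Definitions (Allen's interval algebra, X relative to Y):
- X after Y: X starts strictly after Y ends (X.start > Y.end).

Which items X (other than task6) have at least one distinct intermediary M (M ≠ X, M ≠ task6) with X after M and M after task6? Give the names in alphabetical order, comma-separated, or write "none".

Target task6 = [08:50, 10:20].
Intermediaries M with M after task6: task1, task3, task4, task7, task8.
Via task1 — items with X after task1: none.
Via task3 — items with X after task3: none.
Via task4 — items with X after task4: none.
Via task7 — items with X after task7: none.
Via task8 — items with X after task8: task4, task7.
Union: task4, task7.

task4, task7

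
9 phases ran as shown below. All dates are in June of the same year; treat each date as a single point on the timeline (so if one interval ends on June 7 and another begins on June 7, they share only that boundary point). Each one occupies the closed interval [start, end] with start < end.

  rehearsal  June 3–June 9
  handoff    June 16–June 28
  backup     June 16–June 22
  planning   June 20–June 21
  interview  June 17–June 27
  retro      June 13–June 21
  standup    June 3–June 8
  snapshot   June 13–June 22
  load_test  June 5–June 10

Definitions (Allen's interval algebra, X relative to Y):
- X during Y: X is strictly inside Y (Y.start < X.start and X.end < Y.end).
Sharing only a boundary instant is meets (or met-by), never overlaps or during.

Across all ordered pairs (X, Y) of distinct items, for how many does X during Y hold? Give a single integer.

5

Checking all 72 ordered pairs for relation 'during'; matching pairs in alphabetical order:
(interview, handoff): interview during handoff ✓
(planning, backup): planning during backup ✓
(planning, handoff): planning during handoff ✓
(planning, interview): planning during interview ✓
(planning, snapshot): planning during snapshot ✓
Count: 5.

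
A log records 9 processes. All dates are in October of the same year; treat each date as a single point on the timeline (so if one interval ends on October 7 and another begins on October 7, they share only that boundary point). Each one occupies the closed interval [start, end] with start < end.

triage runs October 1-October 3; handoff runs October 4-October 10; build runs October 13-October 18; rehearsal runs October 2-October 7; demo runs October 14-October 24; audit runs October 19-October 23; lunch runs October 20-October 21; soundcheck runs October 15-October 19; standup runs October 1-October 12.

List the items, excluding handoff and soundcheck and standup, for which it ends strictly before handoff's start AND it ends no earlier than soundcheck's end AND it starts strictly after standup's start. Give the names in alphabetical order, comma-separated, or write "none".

Conditions: its end is strictly before handoff's start (X.end < October 4) AND its end is no earlier than soundcheck's end (X.end >= October 19) AND its start is strictly after standup's start (X.start > October 1).
audit: end October 23 < October 4? ✗; end October 23 >= October 19? ✓; start October 19 > October 1? ✓ → no.
build: end October 18 < October 4? ✗; end October 18 >= October 19? ✗; start October 13 > October 1? ✓ → no.
demo: end October 24 < October 4? ✗; end October 24 >= October 19? ✓; start October 14 > October 1? ✓ → no.
lunch: end October 21 < October 4? ✗; end October 21 >= October 19? ✓; start October 20 > October 1? ✓ → no.
rehearsal: end October 7 < October 4? ✗; end October 7 >= October 19? ✗; start October 2 > October 1? ✓ → no.
triage: end October 3 < October 4? ✓; end October 3 >= October 19? ✗; start October 1 > October 1? ✗ → no.
Result: none.

none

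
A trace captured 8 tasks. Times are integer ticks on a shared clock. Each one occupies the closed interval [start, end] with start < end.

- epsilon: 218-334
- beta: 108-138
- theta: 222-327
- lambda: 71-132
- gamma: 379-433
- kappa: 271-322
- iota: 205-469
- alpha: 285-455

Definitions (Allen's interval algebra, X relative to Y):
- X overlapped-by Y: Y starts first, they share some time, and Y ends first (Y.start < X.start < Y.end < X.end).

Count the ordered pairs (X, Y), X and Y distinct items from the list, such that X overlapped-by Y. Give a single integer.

Checking all 56 ordered pairs for relation 'overlapped-by'; matching pairs in alphabetical order:
(alpha, epsilon): alpha overlapped-by epsilon ✓
(alpha, kappa): alpha overlapped-by kappa ✓
(alpha, theta): alpha overlapped-by theta ✓
(beta, lambda): beta overlapped-by lambda ✓
Count: 4.

4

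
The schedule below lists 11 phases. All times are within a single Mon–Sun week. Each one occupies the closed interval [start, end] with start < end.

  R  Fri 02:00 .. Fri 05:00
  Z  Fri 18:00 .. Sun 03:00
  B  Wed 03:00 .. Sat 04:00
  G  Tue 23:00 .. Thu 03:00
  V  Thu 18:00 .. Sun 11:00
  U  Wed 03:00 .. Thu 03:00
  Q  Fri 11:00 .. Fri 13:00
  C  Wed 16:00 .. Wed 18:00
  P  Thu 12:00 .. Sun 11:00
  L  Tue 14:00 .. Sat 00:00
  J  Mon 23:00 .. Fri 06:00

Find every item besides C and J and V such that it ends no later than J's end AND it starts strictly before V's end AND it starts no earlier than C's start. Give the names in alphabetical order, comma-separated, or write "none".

Conditions: its end is no later than J's end (X.end <= Fri 06:00) AND its start is strictly before V's end (X.start < Sun 11:00) AND its start is no earlier than C's start (X.start >= Wed 16:00).
B: end Sat 04:00 <= Fri 06:00? ✗; start Wed 03:00 < Sun 11:00? ✓; start Wed 03:00 >= Wed 16:00? ✗ → no.
G: end Thu 03:00 <= Fri 06:00? ✓; start Tue 23:00 < Sun 11:00? ✓; start Tue 23:00 >= Wed 16:00? ✗ → no.
L: end Sat 00:00 <= Fri 06:00? ✗; start Tue 14:00 < Sun 11:00? ✓; start Tue 14:00 >= Wed 16:00? ✗ → no.
P: end Sun 11:00 <= Fri 06:00? ✗; start Thu 12:00 < Sun 11:00? ✓; start Thu 12:00 >= Wed 16:00? ✓ → no.
Q: end Fri 13:00 <= Fri 06:00? ✗; start Fri 11:00 < Sun 11:00? ✓; start Fri 11:00 >= Wed 16:00? ✓ → no.
R: end Fri 05:00 <= Fri 06:00? ✓; start Fri 02:00 < Sun 11:00? ✓; start Fri 02:00 >= Wed 16:00? ✓ → yes.
U: end Thu 03:00 <= Fri 06:00? ✓; start Wed 03:00 < Sun 11:00? ✓; start Wed 03:00 >= Wed 16:00? ✗ → no.
Z: end Sun 03:00 <= Fri 06:00? ✗; start Fri 18:00 < Sun 11:00? ✓; start Fri 18:00 >= Wed 16:00? ✓ → no.
Result: R.

R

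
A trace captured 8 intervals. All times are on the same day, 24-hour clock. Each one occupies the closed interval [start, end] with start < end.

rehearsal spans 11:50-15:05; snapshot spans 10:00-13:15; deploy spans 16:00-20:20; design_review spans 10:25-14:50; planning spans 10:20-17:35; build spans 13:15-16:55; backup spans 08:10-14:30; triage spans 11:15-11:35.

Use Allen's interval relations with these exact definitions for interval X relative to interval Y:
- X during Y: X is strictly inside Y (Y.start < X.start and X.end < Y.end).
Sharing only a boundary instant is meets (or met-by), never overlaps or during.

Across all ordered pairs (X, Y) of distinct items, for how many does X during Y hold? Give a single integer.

Checking all 56 ordered pairs for relation 'during'; matching pairs in alphabetical order:
(build, planning): build during planning ✓
(design_review, planning): design_review during planning ✓
(rehearsal, planning): rehearsal during planning ✓
(snapshot, backup): snapshot during backup ✓
(triage, backup): triage during backup ✓
(triage, design_review): triage during design_review ✓
(triage, planning): triage during planning ✓
(triage, snapshot): triage during snapshot ✓
Count: 8.

8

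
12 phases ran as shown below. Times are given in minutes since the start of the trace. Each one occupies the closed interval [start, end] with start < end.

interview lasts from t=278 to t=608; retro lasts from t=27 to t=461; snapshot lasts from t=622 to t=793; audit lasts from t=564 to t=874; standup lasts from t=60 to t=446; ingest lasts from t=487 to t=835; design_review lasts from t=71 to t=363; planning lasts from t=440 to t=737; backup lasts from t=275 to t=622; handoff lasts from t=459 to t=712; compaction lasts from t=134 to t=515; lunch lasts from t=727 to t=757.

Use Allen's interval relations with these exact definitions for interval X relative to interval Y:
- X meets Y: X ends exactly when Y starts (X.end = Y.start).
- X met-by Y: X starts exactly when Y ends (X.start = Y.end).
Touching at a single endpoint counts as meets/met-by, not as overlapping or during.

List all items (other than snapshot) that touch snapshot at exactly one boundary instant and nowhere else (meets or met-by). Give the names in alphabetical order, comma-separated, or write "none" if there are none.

Target snapshot = [t=622, t=793].
audit [t=564, t=874] → contains → no.
backup [t=275, t=622] → meets → yes.
compaction [t=134, t=515] → before → no.
design_review [t=71, t=363] → before → no.
handoff [t=459, t=712] → overlaps → no.
ingest [t=487, t=835] → contains → no.
interview [t=278, t=608] → before → no.
lunch [t=727, t=757] → during → no.
planning [t=440, t=737] → overlaps → no.
retro [t=27, t=461] → before → no.
standup [t=60, t=446] → before → no.
Result: backup.

backup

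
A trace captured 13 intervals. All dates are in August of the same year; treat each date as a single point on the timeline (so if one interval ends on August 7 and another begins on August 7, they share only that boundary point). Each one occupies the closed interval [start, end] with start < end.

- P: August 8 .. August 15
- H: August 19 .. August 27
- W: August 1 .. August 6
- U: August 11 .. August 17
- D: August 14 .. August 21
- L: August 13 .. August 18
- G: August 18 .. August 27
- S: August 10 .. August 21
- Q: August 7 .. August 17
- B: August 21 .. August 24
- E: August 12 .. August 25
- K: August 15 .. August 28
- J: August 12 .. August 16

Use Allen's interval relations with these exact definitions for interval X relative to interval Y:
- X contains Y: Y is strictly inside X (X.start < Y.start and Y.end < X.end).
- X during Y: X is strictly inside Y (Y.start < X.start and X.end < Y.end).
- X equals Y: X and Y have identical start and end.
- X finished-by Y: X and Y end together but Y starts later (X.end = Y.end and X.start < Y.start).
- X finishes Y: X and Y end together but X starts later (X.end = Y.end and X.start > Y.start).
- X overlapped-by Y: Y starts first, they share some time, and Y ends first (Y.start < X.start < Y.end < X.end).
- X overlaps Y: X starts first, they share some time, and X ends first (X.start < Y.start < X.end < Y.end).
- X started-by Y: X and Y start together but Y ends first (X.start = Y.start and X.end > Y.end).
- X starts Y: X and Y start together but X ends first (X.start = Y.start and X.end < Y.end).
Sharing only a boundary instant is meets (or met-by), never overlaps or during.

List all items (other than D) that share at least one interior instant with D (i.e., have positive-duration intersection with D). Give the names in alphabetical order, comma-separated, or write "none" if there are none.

Target D = [August 14, August 21].
B [August 21, August 24] → met-by → no.
E [August 12, August 25] → contains → yes.
G [August 18, August 27] → overlapped-by → yes.
H [August 19, August 27] → overlapped-by → yes.
J [August 12, August 16] → overlaps → yes.
K [August 15, August 28] → overlapped-by → yes.
L [August 13, August 18] → overlaps → yes.
P [August 8, August 15] → overlaps → yes.
Q [August 7, August 17] → overlaps → yes.
S [August 10, August 21] → finished-by → yes.
U [August 11, August 17] → overlaps → yes.
W [August 1, August 6] → before → no.
Result: E, G, H, J, K, L, P, Q, S, U.

E, G, H, J, K, L, P, Q, S, U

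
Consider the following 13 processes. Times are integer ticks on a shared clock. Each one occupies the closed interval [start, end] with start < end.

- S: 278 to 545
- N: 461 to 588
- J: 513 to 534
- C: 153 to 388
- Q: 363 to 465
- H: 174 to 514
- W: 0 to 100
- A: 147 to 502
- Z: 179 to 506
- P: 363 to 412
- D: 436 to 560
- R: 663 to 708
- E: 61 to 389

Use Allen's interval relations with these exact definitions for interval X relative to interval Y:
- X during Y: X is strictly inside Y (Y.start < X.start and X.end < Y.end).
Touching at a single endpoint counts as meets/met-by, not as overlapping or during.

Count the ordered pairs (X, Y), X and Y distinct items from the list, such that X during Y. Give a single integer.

14

Checking all 156 ordered pairs for relation 'during'; matching pairs in alphabetical order:
(C, A): C during A ✓
(C, E): C during E ✓
(J, D): J during D ✓
(J, N): J during N ✓
(J, S): J during S ✓
(P, A): P during A ✓
(P, H): P during H ✓
(P, S): P during S ✓
(P, Z): P during Z ✓
(Q, A): Q during A ✓
(Q, H): Q during H ✓
(Q, S): Q during S ✓
(Q, Z): Q during Z ✓
(Z, H): Z during H ✓
Count: 14.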